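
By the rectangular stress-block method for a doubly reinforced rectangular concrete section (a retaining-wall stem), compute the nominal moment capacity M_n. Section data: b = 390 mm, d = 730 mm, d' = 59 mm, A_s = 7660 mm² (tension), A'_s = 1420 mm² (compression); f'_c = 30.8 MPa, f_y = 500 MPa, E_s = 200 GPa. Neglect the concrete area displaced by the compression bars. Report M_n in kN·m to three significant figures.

M_n ≈ 2280 kN·m

Assume both tension and compression steel yield.
Net tension couple steel: A_s − A'_s = 6240 mm².
a = (A_s − A'_s) f_y / (0.85 f'_c b) = 3120000/(0.85 × 30.8 × 390) = 305.58 mm.
c = a/β₁ = 305.58/0.83 = 368.17 mm; ε'_s = 0.003(c − d')/c = 0.0025 ≥ f_y/E_s = 0.0025, so compression steel does yield.
M_n = (A_s − A'_s) f_y (d − a/2) + A'_s f_y (d − d') = [3120000 × (730 − 152.79) + 710000 × (730 − 59)] × 10⁻⁶ = 1800.90 + 476.41 = 2277.31 kN·m.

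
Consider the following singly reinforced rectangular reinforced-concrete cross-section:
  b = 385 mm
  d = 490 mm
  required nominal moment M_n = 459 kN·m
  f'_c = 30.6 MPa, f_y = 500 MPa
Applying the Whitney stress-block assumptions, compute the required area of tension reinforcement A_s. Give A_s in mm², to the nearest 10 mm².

A_s ≈ 2100 mm²

With M_n = 0.85 f'_c a b (d − a/2), solve the quadratic for a:
a = d − √(d² − 2M_n/(0.85 f'_c b)) = 490 − √(490² − 2 × 459×10⁶/(0.85 × 30.6 × 385)) = 104.74 mm.
A_s = 0.85 f'_c a b / f_y = 0.85 × 30.6 × 104.74 × 385 / 500 = 2097.7 mm².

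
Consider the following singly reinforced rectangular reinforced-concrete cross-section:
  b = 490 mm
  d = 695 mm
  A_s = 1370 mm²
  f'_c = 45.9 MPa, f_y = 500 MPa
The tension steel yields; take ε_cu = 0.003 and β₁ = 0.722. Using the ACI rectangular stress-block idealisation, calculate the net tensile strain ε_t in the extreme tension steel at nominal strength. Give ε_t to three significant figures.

a = A_s f_y/(0.85 f'_c b) = 35.83 mm.
β₁ = 0.722, so c = a/β₁ = 35.83/0.722 = 49.63 mm.
From the linear strain diagram with ε_cu = 0.003: ε_t = 0.003 (d − c)/c = 0.003 × (695 − 49.63)/49.63 = 0.0390.
Since ε_t ≥ 0.005, the section is tension-controlled.

ε_t ≈ 0.0390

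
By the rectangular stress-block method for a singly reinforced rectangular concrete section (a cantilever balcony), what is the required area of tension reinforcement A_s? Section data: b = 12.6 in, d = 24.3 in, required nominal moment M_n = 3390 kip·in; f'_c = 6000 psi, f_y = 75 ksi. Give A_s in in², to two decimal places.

From M_n = 0.85 f'_c a b (d − a/2):
a = d − √(d² − 2M_n/(0.85 f'_c b)) = 24.3 − √(24.3² − 2 × 3390/(0.85 × 6 × 12.6)) = 2.278 in.
A_s = 0.85 f'_c a b / f_y = 0.85 × 6 × 2.278 × 12.6 / 75 = 1.952 in².

A_s ≈ 1.95 in²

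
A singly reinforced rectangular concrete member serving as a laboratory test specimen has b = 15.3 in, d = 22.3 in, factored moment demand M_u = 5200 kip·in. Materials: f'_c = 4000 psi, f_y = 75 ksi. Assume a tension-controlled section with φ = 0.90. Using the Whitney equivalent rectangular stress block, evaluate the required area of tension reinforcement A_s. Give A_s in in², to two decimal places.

A_s ≈ 3.96 in²

M_n = M_u/φ = 5200/0.90 = 5777.78 kip·in.
From M_n = 0.85 f'_c a b (d − a/2):
a = d − √(d² − 2M_n/(0.85 f'_c b)) = 22.3 − √(22.3² − 2 × 5777.78/(0.85 × 4 × 15.3)) = 5.712 in.
A_s = 0.85 f'_c a b / f_y = 0.85 × 4 × 5.712 × 15.3 / 75 = 3.962 in².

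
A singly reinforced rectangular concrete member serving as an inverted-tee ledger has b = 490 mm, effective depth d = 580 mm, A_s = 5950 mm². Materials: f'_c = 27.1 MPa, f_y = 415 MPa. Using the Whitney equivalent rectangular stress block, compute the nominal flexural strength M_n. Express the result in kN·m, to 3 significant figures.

M_n ≈ 1160 kN·m

T = A_s f_y = 5950 × 415 = 2469250 N = 2469.25 kN.
From C = T: a = T/(0.85 f'_c b) = 2469250/(0.85 × 27.1 × 490) = 218.77 mm.
M_n = T(d − a/2) = 2469.25 kN × (580 − 109.385) mm = 1162.07 kN·m.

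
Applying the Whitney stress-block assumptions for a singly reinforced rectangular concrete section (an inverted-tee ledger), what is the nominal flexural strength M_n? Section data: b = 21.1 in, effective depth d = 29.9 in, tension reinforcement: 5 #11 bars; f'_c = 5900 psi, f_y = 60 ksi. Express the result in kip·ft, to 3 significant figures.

M_n ≈ 1080 kip·ft

A_s = 5 × 1.56 = 7.8 in².
T = A_s f_y = 7.8 × 60 = 468 kips.
a = T/(0.85 f'_c b) = 468/(0.85 × 5.9 × 21.1) = 4.423 in.
M_n = T(d − a/2) = 468 × (29.9 − 2.2115) = 12958.2 kip·in = 12958.2/12 = 1079.85 kip·ft.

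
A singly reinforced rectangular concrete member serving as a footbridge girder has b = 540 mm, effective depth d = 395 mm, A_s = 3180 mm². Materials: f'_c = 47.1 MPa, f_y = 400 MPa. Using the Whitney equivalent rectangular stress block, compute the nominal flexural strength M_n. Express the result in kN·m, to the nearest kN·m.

M_n ≈ 465 kN·m

T = A_s f_y = 3180 × 400 = 1272000 N = 1272 kN.
From C = T: a = T/(0.85 f'_c b) = 1272000/(0.85 × 47.1 × 540) = 58.84 mm.
M_n = T(d − a/2) = 1272 kN × (395 − 29.42) mm = 465.02 kN·m.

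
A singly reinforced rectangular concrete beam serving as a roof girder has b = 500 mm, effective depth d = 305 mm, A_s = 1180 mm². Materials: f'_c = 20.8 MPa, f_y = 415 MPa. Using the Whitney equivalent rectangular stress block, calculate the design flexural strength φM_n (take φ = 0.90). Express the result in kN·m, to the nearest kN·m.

φM_n ≈ 122 kN·m

T = A_s f_y = 1180 × 415 = 489700 N = 489.7 kN.
From C = T: a = T/(0.85 f'_c b) = 489700/(0.85 × 20.8 × 500) = 55.40 mm.
M_n = T(d − a/2) = 489.7 kN × (305 − 27.7) mm = 135.79 kN·m.
φM_n = 0.90 × 135.79 = 122.21 kN·m.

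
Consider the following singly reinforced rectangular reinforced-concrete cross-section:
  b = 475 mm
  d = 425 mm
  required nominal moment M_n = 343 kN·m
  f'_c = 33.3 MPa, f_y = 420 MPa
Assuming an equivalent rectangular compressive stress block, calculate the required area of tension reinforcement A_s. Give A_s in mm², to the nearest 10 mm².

With M_n = 0.85 f'_c a b (d − a/2), solve the quadratic for a:
a = d − √(d² − 2M_n/(0.85 f'_c b)) = 425 − √(425² − 2 × 343×10⁶/(0.85 × 33.3 × 475)) = 65.00 mm.
A_s = 0.85 f'_c a b / f_y = 0.85 × 33.3 × 65.00 × 475 / 420 = 2080.8 mm².

A_s ≈ 2080 mm²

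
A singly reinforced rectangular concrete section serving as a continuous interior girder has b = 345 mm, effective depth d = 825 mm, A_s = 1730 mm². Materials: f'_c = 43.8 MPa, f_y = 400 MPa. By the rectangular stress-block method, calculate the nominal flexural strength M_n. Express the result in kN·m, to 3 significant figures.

M_n ≈ 552 kN·m

T = A_s f_y = 1730 × 400 = 692000 N = 692 kN.
From C = T: a = T/(0.85 f'_c b) = 692000/(0.85 × 43.8 × 345) = 53.88 mm.
M_n = T(d − a/2) = 692 kN × (825 − 26.94) mm = 552.26 kN·m.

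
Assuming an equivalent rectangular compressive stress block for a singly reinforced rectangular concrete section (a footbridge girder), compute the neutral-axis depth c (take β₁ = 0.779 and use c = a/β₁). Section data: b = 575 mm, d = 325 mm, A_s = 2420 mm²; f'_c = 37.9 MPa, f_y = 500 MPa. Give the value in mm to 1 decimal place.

c ≈ 83.9 mm

T = A_s f_y = 2420 × 500 = 1210000 N = 1210 kN.
Setting C = 0.85 f'_c a b equal to T: a = 1210000/(0.85 × 37.9 × 575) = 65.322 mm.
With β₁ = 0.779, c = a/β₁ = 65.322/0.779 = 83.9 mm.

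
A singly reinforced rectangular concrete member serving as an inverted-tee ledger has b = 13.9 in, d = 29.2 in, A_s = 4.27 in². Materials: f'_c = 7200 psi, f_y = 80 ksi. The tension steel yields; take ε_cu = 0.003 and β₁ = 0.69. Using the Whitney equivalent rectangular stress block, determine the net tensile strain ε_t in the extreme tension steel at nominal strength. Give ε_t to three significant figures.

a = A_s f_y/(0.85 f'_c b) = 4.016 in.
β₁ = 0.69, so c = a/β₁ = 4.016/0.69 = 5.820 in.
From the linear strain diagram with ε_cu = 0.003: ε_t = 0.003 (d − c)/c = 0.003 × (29.2 − 5.820)/5.820 = 0.0121.
Since ε_t ≥ 0.005, the section is tension-controlled.

ε_t ≈ 0.0121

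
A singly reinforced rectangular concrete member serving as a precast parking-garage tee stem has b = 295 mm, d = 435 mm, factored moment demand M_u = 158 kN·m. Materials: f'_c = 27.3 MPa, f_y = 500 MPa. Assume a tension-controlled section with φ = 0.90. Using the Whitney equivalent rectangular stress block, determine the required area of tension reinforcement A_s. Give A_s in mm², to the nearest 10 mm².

M_n = M_u/φ = 158/0.90 = 175.556 kN·m.
With M_n = 0.85 f'_c a b (d − a/2), solve the quadratic for a:
a = d − √(d² − 2M_n/(0.85 f'_c b)) = 435 − √(435² − 2 × 175.556×10⁶/(0.85 × 27.3 × 295)) = 63.61 mm.
A_s = 0.85 f'_c a b / f_y = 0.85 × 27.3 × 63.61 × 295 / 500 = 870.9 mm².

A_s ≈ 870 mm²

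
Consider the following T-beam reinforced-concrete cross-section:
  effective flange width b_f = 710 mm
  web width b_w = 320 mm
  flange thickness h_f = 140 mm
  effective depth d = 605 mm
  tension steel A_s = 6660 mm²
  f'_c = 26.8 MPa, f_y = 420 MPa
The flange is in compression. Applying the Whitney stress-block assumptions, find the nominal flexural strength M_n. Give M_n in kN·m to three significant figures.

M_n ≈ 1440 kN·m

Tension: T = A_s f_y = 6660 × 420 = 2797200 N.
Try a within the flange: a = T/(0.85 f'_c b_f) = 2797200/(0.85 × 26.8 × 710) = 172.95 mm.
a = 172.95 > h_f = 140 mm: the block extends into the web. Split into flange-overhang and web parts.
C_f = 0.85 f'_c (b_f − b_w) h_f = 0.85 × 26.8 × (710 − 320) × 140 = 1243788 N.
Remaining web compression depth: a_w = (T − C_f)/(0.85 f'_c b_w) = (2797200 − 1243788)/(0.85 × 26.8 × 320) = 213.10 mm.
M_n = C_f(d − h_f/2) + (T − C_f)(d − a_w/2) = 1243788 × (605 − 70) + 1553412 × (605 − 106.55) = 665.43 + 774.30 = 1439.73 × 10⁶ N·mm.
M_n = 1439.73 kN·m.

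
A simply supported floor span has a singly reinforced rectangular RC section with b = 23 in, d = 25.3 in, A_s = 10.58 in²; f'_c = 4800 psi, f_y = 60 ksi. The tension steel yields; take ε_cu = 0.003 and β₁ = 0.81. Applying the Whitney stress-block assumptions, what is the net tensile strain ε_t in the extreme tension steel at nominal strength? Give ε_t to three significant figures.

a = A_s f_y/(0.85 f'_c b) = 6.765 in.
β₁ = 0.81, so c = a/β₁ = 6.765/0.81 = 8.352 in.
From the linear strain diagram with ε_cu = 0.003: ε_t = 0.003 (d − c)/c = 0.003 × (25.3 − 8.352)/8.352 = 0.00609.
Since ε_t ≥ 0.005, the section is tension-controlled.

ε_t ≈ 0.00609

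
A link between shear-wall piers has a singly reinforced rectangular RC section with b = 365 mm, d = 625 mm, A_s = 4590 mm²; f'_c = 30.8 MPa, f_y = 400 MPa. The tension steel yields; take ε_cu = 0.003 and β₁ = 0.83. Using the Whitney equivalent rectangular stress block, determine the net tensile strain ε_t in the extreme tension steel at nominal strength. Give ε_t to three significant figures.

ε_t ≈ 0.00510

a = A_s f_y/(0.85 f'_c b) = 192.14 mm.
β₁ = 0.83, so c = a/β₁ = 192.14/0.83 = 231.49 mm.
From the linear strain diagram with ε_cu = 0.003: ε_t = 0.003 (d − c)/c = 0.003 × (625 − 231.49)/231.49 = 0.00510.
Since ε_t ≥ 0.005, the section is tension-controlled.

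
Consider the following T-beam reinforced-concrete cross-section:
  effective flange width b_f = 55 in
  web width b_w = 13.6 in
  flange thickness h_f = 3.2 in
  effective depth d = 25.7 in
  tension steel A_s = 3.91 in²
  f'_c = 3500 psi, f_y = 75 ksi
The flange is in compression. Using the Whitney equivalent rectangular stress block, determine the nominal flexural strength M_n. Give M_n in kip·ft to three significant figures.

M_n ≈ 606 kip·ft

Tension: T = A_s f_y = 3.91 × 75 = 293.25 kips.
Try a within the flange: a = T/(0.85 f'_c b_f) = 293.25/(0.85 × 3.5 × 55) = 1.792 in.
Since a = 1.792 ≤ h_f = 3.2 in, the stress block lies entirely in the flange; analyse as a rectangular beam of width b_f.
M_n = T(d − a/2) = 293.25 × (25.7 − 0.896) = 7273.8 kip·in.
M_n = 7273.8/12 = 606.15 kip·ft.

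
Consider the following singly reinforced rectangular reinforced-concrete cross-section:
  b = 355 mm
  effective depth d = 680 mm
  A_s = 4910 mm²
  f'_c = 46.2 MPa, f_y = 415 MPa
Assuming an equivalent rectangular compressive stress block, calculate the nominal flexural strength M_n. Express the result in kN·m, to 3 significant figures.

M_n ≈ 1240 kN·m

T = A_s f_y = 4910 × 415 = 2037650 N = 2037.65 kN.
From C = T: a = T/(0.85 f'_c b) = 2037650/(0.85 × 46.2 × 355) = 146.16 mm.
M_n = T(d − a/2) = 2037.65 kN × (680 − 73.08) mm = 1236.69 kN·m.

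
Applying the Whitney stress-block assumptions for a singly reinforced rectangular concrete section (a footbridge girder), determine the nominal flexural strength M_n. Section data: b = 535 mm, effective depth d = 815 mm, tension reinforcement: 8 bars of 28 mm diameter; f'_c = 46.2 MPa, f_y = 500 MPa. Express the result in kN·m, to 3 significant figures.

M_n ≈ 1860 kN·m

A_s = 8 × 616 = 4928 mm².
T = A_s f_y = 4928 × 500 = 2464000 N = 2464 kN.
From C = T: a = T/(0.85 f'_c b) = 2464000/(0.85 × 46.2 × 535) = 117.28 mm.
M_n = T(d − a/2) = 2464 kN × (815 − 58.64) mm = 1863.67 kN·m.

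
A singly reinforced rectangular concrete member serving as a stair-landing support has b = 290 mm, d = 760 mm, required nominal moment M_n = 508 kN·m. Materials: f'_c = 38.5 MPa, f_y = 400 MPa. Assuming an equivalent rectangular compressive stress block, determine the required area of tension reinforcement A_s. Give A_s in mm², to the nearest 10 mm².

A_s ≈ 1760 mm²

With M_n = 0.85 f'_c a b (d − a/2), solve the quadratic for a:
a = d − √(d² − 2M_n/(0.85 f'_c b)) = 760 − √(760² − 2 × 508×10⁶/(0.85 × 38.5 × 290)) = 74.04 mm.
A_s = 0.85 f'_c a b / f_y = 0.85 × 38.5 × 74.04 × 290 / 400 = 1756.6 mm².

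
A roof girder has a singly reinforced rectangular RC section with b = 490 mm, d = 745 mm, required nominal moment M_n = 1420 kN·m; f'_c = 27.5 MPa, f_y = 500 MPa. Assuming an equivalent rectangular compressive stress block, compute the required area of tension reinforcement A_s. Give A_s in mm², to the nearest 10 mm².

A_s ≈ 4370 mm²

With M_n = 0.85 f'_c a b (d − a/2), solve the quadratic for a:
a = d − √(d² − 2M_n/(0.85 f'_c b)) = 745 − √(745² − 2 × 1420×10⁶/(0.85 × 27.5 × 490)) = 190.86 mm.
A_s = 0.85 f'_c a b / f_y = 0.85 × 27.5 × 190.86 × 490 / 500 = 4372.1 mm².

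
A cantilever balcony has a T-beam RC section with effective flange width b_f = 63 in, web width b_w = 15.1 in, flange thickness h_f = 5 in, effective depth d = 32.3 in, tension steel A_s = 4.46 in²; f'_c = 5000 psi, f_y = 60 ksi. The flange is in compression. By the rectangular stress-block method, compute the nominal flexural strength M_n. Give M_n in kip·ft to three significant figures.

Tension: T = A_s f_y = 4.46 × 60 = 267.6 kips.
Try a within the flange: a = T/(0.85 f'_c b_f) = 267.6/(0.85 × 5 × 63) = 0.999 in.
Since a = 0.999 ≤ h_f = 5 in, the stress block lies entirely in the flange; analyse as a rectangular beam of width b_f.
M_n = T(d − a/2) = 267.6 × (32.3 − 0.4995) = 8509.8 kip·in.
M_n = 8509.8/12 = 709.15 kip·ft.

M_n ≈ 709 kip·ft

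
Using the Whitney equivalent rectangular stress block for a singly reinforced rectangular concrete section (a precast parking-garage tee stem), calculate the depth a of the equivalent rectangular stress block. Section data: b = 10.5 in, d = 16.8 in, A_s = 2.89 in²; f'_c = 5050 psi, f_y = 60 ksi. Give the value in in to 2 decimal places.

a ≈ 3.85 in

T = A_s f_y = 2.89 × 60 = 173.4 kips.
a = T/(0.85 f'_c b) = 173.4/(0.85 × 5.05 × 10.5) = 3.85 in.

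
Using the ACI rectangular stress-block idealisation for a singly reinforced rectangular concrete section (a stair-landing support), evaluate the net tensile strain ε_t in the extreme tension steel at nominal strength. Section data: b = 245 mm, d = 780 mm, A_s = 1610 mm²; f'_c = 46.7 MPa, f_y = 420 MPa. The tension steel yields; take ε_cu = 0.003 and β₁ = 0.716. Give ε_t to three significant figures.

a = A_s f_y/(0.85 f'_c b) = 69.53 mm.
β₁ = 0.716, so c = a/β₁ = 69.53/0.716 = 97.11 mm.
From the linear strain diagram with ε_cu = 0.003: ε_t = 0.003 (d − c)/c = 0.003 × (780 − 97.11)/97.11 = 0.0211.
Since ε_t ≥ 0.005, the section is tension-controlled.

ε_t ≈ 0.0211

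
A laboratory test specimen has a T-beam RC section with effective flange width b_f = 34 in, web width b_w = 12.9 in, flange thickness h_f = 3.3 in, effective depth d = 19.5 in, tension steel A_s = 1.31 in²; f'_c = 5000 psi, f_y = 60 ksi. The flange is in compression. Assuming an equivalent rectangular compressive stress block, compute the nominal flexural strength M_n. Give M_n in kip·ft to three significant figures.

M_n ≈ 126 kip·ft

Tension: T = A_s f_y = 1.31 × 60 = 78.6 kips.
Try a within the flange: a = T/(0.85 f'_c b_f) = 78.6/(0.85 × 5 × 34) = 0.544 in.
Since a = 0.544 ≤ h_f = 3.3 in, the stress block lies entirely in the flange; analyse as a rectangular beam of width b_f.
M_n = T(d − a/2) = 78.6 × (19.5 − 0.272) = 1511.3 kip·in.
M_n = 1511.3/12 = 125.94 kip·ft.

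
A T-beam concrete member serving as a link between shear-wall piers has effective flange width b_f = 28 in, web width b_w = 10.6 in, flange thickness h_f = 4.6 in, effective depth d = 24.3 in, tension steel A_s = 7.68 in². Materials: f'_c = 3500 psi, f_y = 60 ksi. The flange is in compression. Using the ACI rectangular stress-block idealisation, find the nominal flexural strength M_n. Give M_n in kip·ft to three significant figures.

M_n ≈ 822 kip·ft

Tension: T = A_s f_y = 7.68 × 60 = 460.8 kips.
Try a within the flange: a = T/(0.85 f'_c b_f) = 460.8/(0.85 × 3.5 × 28) = 5.532 in.
a = 5.532 > h_f = 4.6 in: the block extends into the web. Split into flange-overhang and web parts.
C_f = 0.85 f'_c (b_f − b_w) h_f = 0.85 × 3.5 × (28 − 10.6) × 4.6 = 238.1 kips.
Remaining web compression depth: a_w = (T − C_f)/(0.85 f'_c b_w) = (460.8 − 238.1)/(0.85 × 3.5 × 10.6) = 7.062 in.
M_n = C_f(d − h_f/2) + (T − C_f)(d − a_w/2) = 238.1 × (24.3 − 2.3) + 222.7 × (24.3 − 3.531) = 5238.2 + 4625.3 = 9863.5 kip·in.
M_n = 9863.5/12 = 821.96 kip·ft.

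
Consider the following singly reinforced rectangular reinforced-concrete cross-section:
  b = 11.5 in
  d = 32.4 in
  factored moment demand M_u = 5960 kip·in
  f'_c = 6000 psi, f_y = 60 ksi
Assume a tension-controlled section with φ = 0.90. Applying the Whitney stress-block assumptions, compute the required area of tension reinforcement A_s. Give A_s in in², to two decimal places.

A_s ≈ 3.61 in²

M_n = M_u/φ = 5960/0.90 = 6622.22 kip·in.
From M_n = 0.85 f'_c a b (d − a/2):
a = d − √(d² − 2M_n/(0.85 f'_c b)) = 32.4 − √(32.4² − 2 × 6622.22/(0.85 × 6 × 11.5)) = 3.696 in.
A_s = 0.85 f'_c a b / f_y = 0.85 × 6 × 3.696 × 11.5 / 60 = 3.613 in².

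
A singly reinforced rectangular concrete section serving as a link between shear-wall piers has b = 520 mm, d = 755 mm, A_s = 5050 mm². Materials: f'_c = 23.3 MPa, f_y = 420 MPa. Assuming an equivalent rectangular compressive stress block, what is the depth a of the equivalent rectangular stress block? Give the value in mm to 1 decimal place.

a ≈ 206.0 mm

T = A_s f_y = 5050 × 420 = 2121000 N = 2121 kN.
Setting C = 0.85 f'_c a b equal to T: a = 2121000/(0.85 × 23.3 × 520) = 206.0 mm.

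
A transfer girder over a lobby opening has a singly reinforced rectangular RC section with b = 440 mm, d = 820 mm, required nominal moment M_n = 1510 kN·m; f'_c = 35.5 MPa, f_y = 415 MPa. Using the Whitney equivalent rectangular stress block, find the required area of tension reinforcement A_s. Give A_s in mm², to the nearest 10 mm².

A_s ≈ 4890 mm²

With M_n = 0.85 f'_c a b (d − a/2), solve the quadratic for a:
a = d − √(d² − 2M_n/(0.85 f'_c b)) = 820 − √(820² − 2 × 1510×10⁶/(0.85 × 35.5 × 440)) = 152.96 mm.
A_s = 0.85 f'_c a b / f_y = 0.85 × 35.5 × 152.96 × 440 / 415 = 4893.6 mm².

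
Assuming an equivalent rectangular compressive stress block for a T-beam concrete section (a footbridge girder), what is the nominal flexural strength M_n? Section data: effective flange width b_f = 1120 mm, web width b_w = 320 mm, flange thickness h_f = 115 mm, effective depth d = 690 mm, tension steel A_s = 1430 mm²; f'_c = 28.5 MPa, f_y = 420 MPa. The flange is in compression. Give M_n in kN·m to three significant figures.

Tension: T = A_s f_y = 1430 × 420 = 600600 N.
Try a within the flange: a = T/(0.85 f'_c b_f) = 600600/(0.85 × 28.5 × 1120) = 22.14 mm.
Since a = 22.14 ≤ h_f = 115 mm, the stress block lies entirely in the flange; analyse as a rectangular beam of width b_f.
M_n = T(d − a/2) = 600600 × (690 − 11.07) = 407.77 × 10⁶ N·mm.
M_n = 407.77 kN·m.

M_n ≈ 408 kN·m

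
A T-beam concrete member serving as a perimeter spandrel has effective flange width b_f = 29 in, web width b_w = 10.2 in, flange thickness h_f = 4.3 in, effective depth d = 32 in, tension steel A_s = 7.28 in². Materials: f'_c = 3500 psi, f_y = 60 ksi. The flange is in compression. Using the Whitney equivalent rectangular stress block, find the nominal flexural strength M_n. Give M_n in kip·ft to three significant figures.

M_n ≈ 1070 kip·ft

Tension: T = A_s f_y = 7.28 × 60 = 436.8 kips.
Try a within the flange: a = T/(0.85 f'_c b_f) = 436.8/(0.85 × 3.5 × 29) = 5.063 in.
a = 5.063 > h_f = 4.3 in: the block extends into the web. Split into flange-overhang and web parts.
C_f = 0.85 f'_c (b_f − b_w) h_f = 0.85 × 3.5 × (29 − 10.2) × 4.3 = 240.5 kips.
Remaining web compression depth: a_w = (T − C_f)/(0.85 f'_c b_w) = (436.8 − 240.5)/(0.85 × 3.5 × 10.2) = 6.469 in.
M_n = C_f(d − h_f/2) + (T − C_f)(d − a_w/2) = 240.5 × (32 − 2.15) + 196.3 × (32 − 3.2345) = 7178.9 + 5646.7 = 12825.6 kip·in.
M_n = 12825.6/12 = 1068.80 kip·ft.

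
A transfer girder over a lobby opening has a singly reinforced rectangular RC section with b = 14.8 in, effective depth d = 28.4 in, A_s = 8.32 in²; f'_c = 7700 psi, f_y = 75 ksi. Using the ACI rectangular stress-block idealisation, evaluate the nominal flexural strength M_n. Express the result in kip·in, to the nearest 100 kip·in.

M_n ≈ 15700 kip·in

T = A_s f_y = 8.32 × 75 = 624 kips.
a = T/(0.85 f'_c b) = 624/(0.85 × 7.7 × 14.8) = 6.442 in.
M_n = T(d − a/2) = 624 × (28.4 − 3.221) = 15711.7 kip·in.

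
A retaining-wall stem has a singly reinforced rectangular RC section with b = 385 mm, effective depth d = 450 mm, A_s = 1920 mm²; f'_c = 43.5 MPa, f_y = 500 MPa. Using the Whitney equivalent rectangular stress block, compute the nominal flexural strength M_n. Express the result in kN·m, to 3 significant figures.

T = A_s f_y = 1920 × 500 = 960000 N = 960 kN.
From C = T: a = T/(0.85 f'_c b) = 960000/(0.85 × 43.5 × 385) = 67.44 mm.
M_n = T(d − a/2) = 960 kN × (450 − 33.72) mm = 399.63 kN·m.

M_n ≈ 400 kN·m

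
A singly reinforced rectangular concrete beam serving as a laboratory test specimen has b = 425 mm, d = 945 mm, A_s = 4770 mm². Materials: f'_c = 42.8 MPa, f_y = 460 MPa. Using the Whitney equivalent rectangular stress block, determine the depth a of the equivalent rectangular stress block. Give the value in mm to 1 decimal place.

a ≈ 141.9 mm

T = A_s f_y = 4770 × 460 = 2194200 N = 2194.2 kN.
Setting C = 0.85 f'_c a b equal to T: a = 2194200/(0.85 × 42.8 × 425) = 141.9 mm.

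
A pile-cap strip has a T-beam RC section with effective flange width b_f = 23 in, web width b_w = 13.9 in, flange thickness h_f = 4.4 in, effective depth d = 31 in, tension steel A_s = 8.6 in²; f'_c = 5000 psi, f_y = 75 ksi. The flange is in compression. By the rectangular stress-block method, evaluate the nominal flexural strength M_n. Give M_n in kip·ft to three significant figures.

Tension: T = A_s f_y = 8.6 × 75 = 645 kips.
Try a within the flange: a = T/(0.85 f'_c b_f) = 645/(0.85 × 5 × 23) = 6.598 in.
a = 6.598 > h_f = 4.4 in: the block extends into the web. Split into flange-overhang and web parts.
C_f = 0.85 f'_c (b_f − b_w) h_f = 0.85 × 5 × (23 − 13.9) × 4.4 = 170.2 kips.
Remaining web compression depth: a_w = (T − C_f)/(0.85 f'_c b_w) = (645 − 170.2)/(0.85 × 5 × 13.9) = 8.037 in.
M_n = C_f(d − h_f/2) + (T − C_f)(d − a_w/2) = 170.2 × (31 − 2.2) + 474.8 × (31 − 4.0185) = 4901.8 + 12810.8 = 17712.6 kip·in.
M_n = 17712.6/12 = 1476.05 kip·ft.

M_n ≈ 1480 kip·ft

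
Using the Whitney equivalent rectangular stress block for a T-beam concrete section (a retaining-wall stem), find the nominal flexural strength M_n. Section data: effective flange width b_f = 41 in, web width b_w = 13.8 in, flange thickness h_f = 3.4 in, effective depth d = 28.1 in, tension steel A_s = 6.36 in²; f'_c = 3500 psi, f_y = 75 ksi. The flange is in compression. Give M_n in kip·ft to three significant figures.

M_n ≈ 1040 kip·ft

Tension: T = A_s f_y = 6.36 × 75 = 477 kips.
Try a within the flange: a = T/(0.85 f'_c b_f) = 477/(0.85 × 3.5 × 41) = 3.911 in.
a = 3.911 > h_f = 3.4 in: the block extends into the web. Split into flange-overhang and web parts.
C_f = 0.85 f'_c (b_f − b_w) h_f = 0.85 × 3.5 × (41 − 13.8) × 3.4 = 275.1 kips.
Remaining web compression depth: a_w = (T − C_f)/(0.85 f'_c b_w) = (477 − 275.1)/(0.85 × 3.5 × 13.8) = 4.918 in.
M_n = C_f(d − h_f/2) + (T − C_f)(d − a_w/2) = 275.1 × (28.1 − 1.7) + 201.9 × (28.1 − 2.459) = 7262.6 + 5176.9 = 12439.5 kip·in.
M_n = 12439.5/12 = 1036.63 kip·ft.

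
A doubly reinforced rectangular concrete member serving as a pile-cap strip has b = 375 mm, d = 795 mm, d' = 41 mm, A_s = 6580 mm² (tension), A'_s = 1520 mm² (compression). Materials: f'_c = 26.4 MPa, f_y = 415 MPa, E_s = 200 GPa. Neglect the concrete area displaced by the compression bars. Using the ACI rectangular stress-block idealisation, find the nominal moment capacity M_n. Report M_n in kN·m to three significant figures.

Assume both tension and compression steel yield.
Net tension couple steel: A_s − A'_s = 5060 mm².
a = (A_s − A'_s) f_y / (0.85 f'_c b) = 2099900/(0.85 × 26.4 × 375) = 249.54 mm.
c = a/β₁ = 249.54/0.85 = 293.58 mm; ε'_s = 0.003(c − d')/c = 0.0026 ≥ f_y/E_s = 0.0021, so compression steel does yield.
M_n = (A_s − A'_s) f_y (d − a/2) + A'_s f_y (d − d') = [2099900 × (795 − 124.77) + 630800 × (795 − 41)] × 10⁻⁶ = 1407.42 + 475.62 = 1883.04 kN·m.

M_n ≈ 1880 kN·m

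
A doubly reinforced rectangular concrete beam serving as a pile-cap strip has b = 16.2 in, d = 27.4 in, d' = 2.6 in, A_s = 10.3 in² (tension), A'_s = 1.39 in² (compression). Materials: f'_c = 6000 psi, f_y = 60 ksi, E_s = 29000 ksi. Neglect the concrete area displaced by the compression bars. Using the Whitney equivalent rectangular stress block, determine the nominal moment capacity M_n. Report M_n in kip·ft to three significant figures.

M_n ≈ 1250 kip·ft

Assume both steels yield.
a = (A_s − A'_s) f_y/(0.85 f'_c b) = (10.3 − 1.39) × 60/(0.85 × 6 × 16.2) = 6.471 in.
c = a/β₁ = 6.471/0.75 = 8.628 in; ε'_s = 0.003(c − d')/c = 0.0021 ≥ ε_y = 0.0021, so the compression steel yields.
M_n = (A_s − A'_s) f_y (d − a/2) + A'_s f_y (d − d') = 534.6 × (27.4 − 3.2355) + 83.4 × (27.4 − 2.6) = 12918.3 + 2068.3 = 14986.6 kip·in = 14986.6/12 = 1248.88 kip·ft.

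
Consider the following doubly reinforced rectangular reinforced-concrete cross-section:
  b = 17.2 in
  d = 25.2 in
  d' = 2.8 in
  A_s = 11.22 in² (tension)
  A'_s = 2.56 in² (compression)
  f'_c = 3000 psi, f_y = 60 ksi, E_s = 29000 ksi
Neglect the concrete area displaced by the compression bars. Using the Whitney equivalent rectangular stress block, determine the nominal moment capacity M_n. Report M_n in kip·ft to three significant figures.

Assume both steels yield.
a = (A_s − A'_s) f_y/(0.85 f'_c b) = (11.22 − 2.56) × 60/(0.85 × 3 × 17.2) = 11.847 in.
c = a/β₁ = 11.847/0.85 = 13.938 in; ε'_s = 0.003(c − d')/c = 0.0024 ≥ ε_y = 0.0021, so the compression steel yields.
M_n = (A_s − A'_s) f_y (d − a/2) + A'_s f_y (d − d') = 519.6 × (25.2 − 5.9235) + 153.6 × (25.2 − 2.8) = 10016.1 + 3440.6 = 13456.7 kip·in = 13456.7/12 = 1121.39 kip·ft.

M_n ≈ 1120 kip·ft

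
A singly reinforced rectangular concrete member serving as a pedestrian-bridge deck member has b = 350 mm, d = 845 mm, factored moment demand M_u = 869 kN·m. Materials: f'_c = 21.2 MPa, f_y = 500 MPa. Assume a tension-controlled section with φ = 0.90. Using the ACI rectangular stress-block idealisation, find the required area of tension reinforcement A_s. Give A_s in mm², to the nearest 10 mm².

A_s ≈ 2600 mm²

M_n = M_u/φ = 869/0.90 = 965.556 kN·m.
With M_n = 0.85 f'_c a b (d − a/2), solve the quadratic for a:
a = d − √(d² − 2M_n/(0.85 f'_c b)) = 845 − √(845² − 2 × 965.556×10⁶/(0.85 × 21.2 × 350)) = 206.38 mm.
A_s = 0.85 f'_c a b / f_y = 0.85 × 21.2 × 206.38 × 350 / 500 = 2603.3 mm².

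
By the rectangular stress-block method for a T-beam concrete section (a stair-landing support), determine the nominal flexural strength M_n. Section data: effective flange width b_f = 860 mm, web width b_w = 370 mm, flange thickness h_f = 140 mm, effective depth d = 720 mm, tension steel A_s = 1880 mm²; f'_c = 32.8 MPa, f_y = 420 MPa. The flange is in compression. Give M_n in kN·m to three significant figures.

M_n ≈ 556 kN·m

Tension: T = A_s f_y = 1880 × 420 = 789600 N.
Try a within the flange: a = T/(0.85 f'_c b_f) = 789600/(0.85 × 32.8 × 860) = 32.93 mm.
Since a = 32.93 ≤ h_f = 140 mm, the stress block lies entirely in the flange; analyse as a rectangular beam of width b_f.
M_n = T(d − a/2) = 789600 × (720 − 16.465) = 555.51 × 10⁶ N·mm.
M_n = 555.51 kN·m.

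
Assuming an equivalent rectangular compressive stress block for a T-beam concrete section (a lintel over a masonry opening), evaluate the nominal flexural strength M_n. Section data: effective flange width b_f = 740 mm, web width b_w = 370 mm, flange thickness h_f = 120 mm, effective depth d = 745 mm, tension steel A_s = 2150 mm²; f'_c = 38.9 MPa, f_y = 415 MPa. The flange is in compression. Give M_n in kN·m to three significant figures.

Tension: T = A_s f_y = 2150 × 415 = 892250 N.
Try a within the flange: a = T/(0.85 f'_c b_f) = 892250/(0.85 × 38.9 × 740) = 36.47 mm.
Since a = 36.47 ≤ h_f = 120 mm, the stress block lies entirely in the flange; analyse as a rectangular beam of width b_f.
M_n = T(d − a/2) = 892250 × (745 − 18.235) = 648.46 × 10⁶ N·mm.
M_n = 648.46 kN·m.

M_n ≈ 648 kN·m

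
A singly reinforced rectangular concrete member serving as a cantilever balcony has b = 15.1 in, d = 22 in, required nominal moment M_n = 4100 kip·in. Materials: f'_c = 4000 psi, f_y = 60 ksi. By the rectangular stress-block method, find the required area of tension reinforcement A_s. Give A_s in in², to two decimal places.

From M_n = 0.85 f'_c a b (d − a/2):
a = d − √(d² − 2M_n/(0.85 f'_c b)) = 22 − √(22² − 2 × 4100/(0.85 × 4 × 15.1)) = 3.992 in.
A_s = 0.85 f'_c a b / f_y = 0.85 × 4 × 3.992 × 15.1 / 60 = 3.416 in².

A_s ≈ 3.42 in²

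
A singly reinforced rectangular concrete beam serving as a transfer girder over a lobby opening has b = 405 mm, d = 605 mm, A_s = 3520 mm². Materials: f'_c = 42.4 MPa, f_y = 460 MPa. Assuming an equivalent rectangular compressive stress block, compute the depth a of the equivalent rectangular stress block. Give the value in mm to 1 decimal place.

T = A_s f_y = 3520 × 460 = 1619200 N = 1619.2 kN.
Setting C = 0.85 f'_c a b equal to T: a = 1619200/(0.85 × 42.4 × 405) = 110.9 mm.

a ≈ 110.9 mm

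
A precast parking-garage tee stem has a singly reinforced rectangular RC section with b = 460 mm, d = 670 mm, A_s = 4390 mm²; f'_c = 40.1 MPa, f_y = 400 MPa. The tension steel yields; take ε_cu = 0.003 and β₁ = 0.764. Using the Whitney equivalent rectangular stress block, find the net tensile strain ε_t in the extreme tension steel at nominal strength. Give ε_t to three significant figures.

a = A_s f_y/(0.85 f'_c b) = 112.00 mm.
β₁ = 0.764, so c = a/β₁ = 112.00/0.764 = 146.60 mm.
From the linear strain diagram with ε_cu = 0.003: ε_t = 0.003 (d − c)/c = 0.003 × (670 − 146.60)/146.60 = 0.0107.
Since ε_t ≥ 0.005, the section is tension-controlled.

ε_t ≈ 0.0107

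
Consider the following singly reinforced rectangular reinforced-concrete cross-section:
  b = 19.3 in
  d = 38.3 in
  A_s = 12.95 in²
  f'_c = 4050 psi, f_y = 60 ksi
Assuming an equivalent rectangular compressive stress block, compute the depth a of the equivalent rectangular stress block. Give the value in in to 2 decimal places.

T = A_s f_y = 12.95 × 60 = 777 kips.
a = T/(0.85 f'_c b) = 777/(0.85 × 4.05 × 19.3) = 11.69 in.

a ≈ 11.69 in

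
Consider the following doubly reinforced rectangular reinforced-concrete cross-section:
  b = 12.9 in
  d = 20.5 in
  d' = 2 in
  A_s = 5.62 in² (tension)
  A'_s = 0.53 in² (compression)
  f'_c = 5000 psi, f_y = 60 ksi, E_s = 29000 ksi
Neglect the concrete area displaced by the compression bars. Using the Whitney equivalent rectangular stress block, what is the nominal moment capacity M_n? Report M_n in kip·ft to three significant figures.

Assume both steels yield.
a = (A_s − A'_s) f_y/(0.85 f'_c b) = (5.62 − 0.53) × 60/(0.85 × 5 × 12.9) = 5.570 in.
c = a/β₁ = 5.570/0.8 = 6.963 in; ε'_s = 0.003(c − d')/c = 0.0021 ≥ ε_y = 0.0021, so the compression steel yields.
M_n = (A_s − A'_s) f_y (d − a/2) + A'_s f_y (d − d') = 305.4 × (20.5 − 2.785) + 31.8 × (20.5 − 2) = 5410.2 + 588.3 = 5998.5 kip·in = 5998.5/12 = 499.88 kip·ft.

M_n ≈ 500 kip·ft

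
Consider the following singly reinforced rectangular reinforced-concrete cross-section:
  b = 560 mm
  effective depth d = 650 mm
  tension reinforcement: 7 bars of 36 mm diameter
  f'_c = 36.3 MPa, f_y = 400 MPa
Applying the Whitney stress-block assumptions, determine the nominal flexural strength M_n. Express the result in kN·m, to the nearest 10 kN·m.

A_s = 7 × 1018 = 7126 mm².
T = A_s f_y = 7126 × 400 = 2850400 N = 2850.4 kN.
From C = T: a = T/(0.85 f'_c b) = 2850400/(0.85 × 36.3 × 560) = 164.97 mm.
M_n = T(d − a/2) = 2850.4 kN × (650 − 82.485) mm = 1617.64 kN·m.

M_n ≈ 1620 kN·m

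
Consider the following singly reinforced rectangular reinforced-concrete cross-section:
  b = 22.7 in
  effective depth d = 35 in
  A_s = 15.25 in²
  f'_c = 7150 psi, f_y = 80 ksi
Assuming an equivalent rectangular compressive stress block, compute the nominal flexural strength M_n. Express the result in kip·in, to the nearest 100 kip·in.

T = A_s f_y = 15.25 × 80 = 1220 kips.
a = T/(0.85 f'_c b) = 1220/(0.85 × 7.15 × 22.7) = 8.843 in.
M_n = T(d − a/2) = 1220 × (35 − 4.4215) = 37305.8 kip·in.

M_n ≈ 37300 kip·in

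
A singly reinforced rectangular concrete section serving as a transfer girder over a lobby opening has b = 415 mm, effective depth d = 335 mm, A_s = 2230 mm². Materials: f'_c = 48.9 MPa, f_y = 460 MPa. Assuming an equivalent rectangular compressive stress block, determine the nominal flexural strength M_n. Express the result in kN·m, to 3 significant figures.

M_n ≈ 313 kN·m

T = A_s f_y = 2230 × 460 = 1025800 N = 1025.8 kN.
From C = T: a = T/(0.85 f'_c b) = 1025800/(0.85 × 48.9 × 415) = 59.47 mm.
M_n = T(d − a/2) = 1025.8 kN × (335 − 29.735) mm = 313.14 kN·m.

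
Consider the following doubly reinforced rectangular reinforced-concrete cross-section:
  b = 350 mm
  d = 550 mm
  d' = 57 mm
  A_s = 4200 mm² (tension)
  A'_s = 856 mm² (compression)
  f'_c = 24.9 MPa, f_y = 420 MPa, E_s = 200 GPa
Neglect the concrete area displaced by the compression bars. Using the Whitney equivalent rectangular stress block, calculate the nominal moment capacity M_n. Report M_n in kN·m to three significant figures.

M_n ≈ 817 kN·m

Assume both tension and compression steel yield.
Net tension couple steel: A_s − A'_s = 3344 mm².
a = (A_s − A'_s) f_y / (0.85 f'_c b) = 1404480/(0.85 × 24.9 × 350) = 189.60 mm.
c = a/β₁ = 189.60/0.85 = 223.06 mm; ε'_s = 0.003(c − d')/c = 0.0022 ≥ f_y/E_s = 0.0021, so compression steel does yield.
M_n = (A_s − A'_s) f_y (d − a/2) + A'_s f_y (d − d') = [1404480 × (550 − 94.8) + 359520 × (550 − 57)] × 10⁻⁶ = 639.32 + 177.24 = 816.56 kN·m.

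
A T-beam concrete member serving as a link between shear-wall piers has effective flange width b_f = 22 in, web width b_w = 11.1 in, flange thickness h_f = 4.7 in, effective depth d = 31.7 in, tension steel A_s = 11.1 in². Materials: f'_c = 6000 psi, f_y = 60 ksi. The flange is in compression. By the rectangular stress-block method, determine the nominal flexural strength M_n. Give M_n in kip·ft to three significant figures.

M_n ≈ 1590 kip·ft

Tension: T = A_s f_y = 11.1 × 60 = 666 kips.
Try a within the flange: a = T/(0.85 f'_c b_f) = 666/(0.85 × 6 × 22) = 5.936 in.
a = 5.936 > h_f = 4.7 in: the block extends into the web. Split into flange-overhang and web parts.
C_f = 0.85 f'_c (b_f − b_w) h_f = 0.85 × 6 × (22 − 11.1) × 4.7 = 261.3 kips.
Remaining web compression depth: a_w = (T − C_f)/(0.85 f'_c b_w) = (666 − 261.3)/(0.85 × 6 × 11.1) = 7.149 in.
M_n = C_f(d − h_f/2) + (T − C_f)(d − a_w/2) = 261.3 × (31.7 − 2.35) + 404.7 × (31.7 − 3.5745) = 7669.2 + 11382.4 = 19051.6 kip·in.
M_n = 19051.6/12 = 1587.63 kip·ft.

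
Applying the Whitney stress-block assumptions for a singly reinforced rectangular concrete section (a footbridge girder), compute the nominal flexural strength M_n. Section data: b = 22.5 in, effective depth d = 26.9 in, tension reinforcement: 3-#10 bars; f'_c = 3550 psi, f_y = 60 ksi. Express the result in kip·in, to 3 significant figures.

M_n ≈ 5760 kip·in

A_s = 3 × 1.27 = 3.81 in².
T = A_s f_y = 3.81 × 60 = 228.6 kips.
a = T/(0.85 f'_c b) = 228.6/(0.85 × 3.55 × 22.5) = 3.367 in.
M_n = T(d − a/2) = 228.6 × (26.9 − 1.6835) = 5764.5 kip·in.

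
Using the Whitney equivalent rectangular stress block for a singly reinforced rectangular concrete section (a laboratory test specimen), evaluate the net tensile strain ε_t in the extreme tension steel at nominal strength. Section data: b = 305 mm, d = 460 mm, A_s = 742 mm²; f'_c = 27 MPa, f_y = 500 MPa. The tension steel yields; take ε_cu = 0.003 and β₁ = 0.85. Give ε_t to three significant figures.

a = A_s f_y/(0.85 f'_c b) = 53.00 mm.
β₁ = 0.85, so c = a/β₁ = 53.00/0.85 = 62.35 mm.
From the linear strain diagram with ε_cu = 0.003: ε_t = 0.003 (d − c)/c = 0.003 × (460 − 62.35)/62.35 = 0.0191.
Since ε_t ≥ 0.005, the section is tension-controlled.

ε_t ≈ 0.0191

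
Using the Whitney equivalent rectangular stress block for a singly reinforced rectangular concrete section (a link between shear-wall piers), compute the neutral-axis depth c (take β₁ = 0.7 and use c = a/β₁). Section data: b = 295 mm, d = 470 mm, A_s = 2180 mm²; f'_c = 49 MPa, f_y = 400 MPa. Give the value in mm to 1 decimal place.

c ≈ 101.4 mm

T = A_s f_y = 2180 × 400 = 872000 N = 872 kN.
Setting C = 0.85 f'_c a b equal to T: a = 872000/(0.85 × 49 × 295) = 70.971 mm.
With β₁ = 0.7, c = a/β₁ = 70.971/0.7 = 101.4 mm.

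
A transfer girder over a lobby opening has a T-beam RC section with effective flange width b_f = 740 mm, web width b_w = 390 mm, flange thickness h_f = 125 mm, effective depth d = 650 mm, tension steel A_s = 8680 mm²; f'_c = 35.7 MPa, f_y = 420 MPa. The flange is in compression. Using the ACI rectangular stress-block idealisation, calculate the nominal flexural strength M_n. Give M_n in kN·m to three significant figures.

Tension: T = A_s f_y = 8680 × 420 = 3645600 N.
Try a within the flange: a = T/(0.85 f'_c b_f) = 3645600/(0.85 × 35.7 × 740) = 162.35 mm.
a = 162.35 > h_f = 125 mm: the block extends into the web. Split into flange-overhang and web parts.
C_f = 0.85 f'_c (b_f − b_w) h_f = 0.85 × 35.7 × (740 − 390) × 125 = 1327594 N.
Remaining web compression depth: a_w = (T − C_f)/(0.85 f'_c b_w) = (3645600 − 1327594)/(0.85 × 35.7 × 390) = 195.87 mm.
M_n = C_f(d − h_f/2) + (T − C_f)(d − a_w/2) = 1327594 × (650 − 62.5) + 2318006 × (650 − 97.935) = 779.96 + 1279.69 = 2059.65 × 10⁶ N·mm.
M_n = 2059.65 kN·m.

M_n ≈ 2060 kN·m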